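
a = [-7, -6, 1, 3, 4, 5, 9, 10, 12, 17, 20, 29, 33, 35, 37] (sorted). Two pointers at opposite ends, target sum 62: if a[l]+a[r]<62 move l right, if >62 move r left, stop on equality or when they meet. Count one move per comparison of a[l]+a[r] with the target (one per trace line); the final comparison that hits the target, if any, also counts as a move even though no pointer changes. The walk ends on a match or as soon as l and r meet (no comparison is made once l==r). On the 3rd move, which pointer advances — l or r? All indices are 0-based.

l

l=0 r=14: -7+37=30 <62, l++
l=1 r=14: -6+37=31 <62, l++
l=2 r=14: 1+37=38 <62, l++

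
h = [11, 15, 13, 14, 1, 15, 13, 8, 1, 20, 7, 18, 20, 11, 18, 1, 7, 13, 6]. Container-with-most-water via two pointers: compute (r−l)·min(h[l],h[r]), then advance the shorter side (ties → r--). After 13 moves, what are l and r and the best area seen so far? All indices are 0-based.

[0,18] min(11,6)*18=108 best=108 * → r--
[0,17] min(11,13)*17=187 best=187 * → l++
[1,17] min(15,13)*16=208 best=208 * → r--
[1,16] min(15,7)*15=105 best=208 → r--
[1,15] min(15,1)*14=14 best=208 → r--
[1,14] min(15,18)*13=195 best=208 → l++
[2,14] min(13,18)*12=156 best=208 → l++
[3,14] min(14,18)*11=154 best=208 → l++
[4,14] min(1,18)*10=10 best=208 → l++
[5,14] min(15,18)*9=135 best=208 → l++
[6,14] min(13,18)*8=104 best=208 → l++
[7,14] min(8,18)*7=56 best=208 → l++
[8,14] min(1,18)*6=6 best=208 → l++

l=9, r=14, best area=208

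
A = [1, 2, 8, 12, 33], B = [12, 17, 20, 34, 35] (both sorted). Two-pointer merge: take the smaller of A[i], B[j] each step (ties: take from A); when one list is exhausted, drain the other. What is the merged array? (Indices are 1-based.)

i=1 j=1: A[i]=1<=B[j]=12 take 1, i++
i=2 j=1: A[i]=2<=B[j]=12 take 2, i++
i=3 j=1: A[i]=8<=B[j]=12 take 8, i++
i=4 j=1: A[i]=12<=B[j]=12 take 12, i++
i=5 j=1: A[i]=33>B[j]=12 take 12, j++
i=5 j=2: A[i]=33>B[j]=17 take 17, j++
i=5 j=3: A[i]=33>B[j]=20 take 20, j++
i=5 j=4: A[i]=33<=B[j]=34 take 33, i++
i=6 j=4: A done, take B[j]=34, j++
i=6 j=5: A done, take B[j]=35, j++

[1, 2, 8, 12, 12, 17, 20, 33, 34, 35]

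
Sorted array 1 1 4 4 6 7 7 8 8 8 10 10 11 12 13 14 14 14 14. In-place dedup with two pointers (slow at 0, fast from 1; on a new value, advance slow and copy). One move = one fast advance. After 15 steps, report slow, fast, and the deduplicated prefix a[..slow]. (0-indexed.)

slow=9, fast=16, prefix=[1, 4, 6, 7, 8, 10, 11, 12, 13, 14]

(s=0,f=1) a[fast]=1=a[slow] dup → fast++
(s=0,f=2) a[fast]=4≠a[slow]=1 write a[1]=4 → slow++,fast++
(s=1,f=3) a[fast]=4=a[slow] dup → fast++
(s=1,f=4) a[fast]=6≠a[slow]=4 write a[2]=6 → slow++,fast++
(s=2,f=5) a[fast]=7≠a[slow]=6 write a[3]=7 → slow++,fast++
(s=3,f=6) a[fast]=7=a[slow] dup → fast++
(s=3,f=7) a[fast]=8≠a[slow]=7 write a[4]=8 → slow++,fast++
(s=4,f=8) a[fast]=8=a[slow] dup → fast++
(s=4,f=9) a[fast]=8=a[slow] dup → fast++
(s=4,f=10) a[fast]=10≠a[slow]=8 write a[5]=10 → slow++,fast++
(s=5,f=11) a[fast]=10=a[slow] dup → fast++
(s=5,f=12) a[fast]=11≠a[slow]=10 write a[6]=11 → slow++,fast++
(s=6,f=13) a[fast]=12≠a[slow]=11 write a[7]=12 → slow++,fast++
(s=7,f=14) a[fast]=13≠a[slow]=12 write a[8]=13 → slow++,fast++
(s=8,f=15) a[fast]=14≠a[slow]=13 write a[9]=14 → slow++,fast++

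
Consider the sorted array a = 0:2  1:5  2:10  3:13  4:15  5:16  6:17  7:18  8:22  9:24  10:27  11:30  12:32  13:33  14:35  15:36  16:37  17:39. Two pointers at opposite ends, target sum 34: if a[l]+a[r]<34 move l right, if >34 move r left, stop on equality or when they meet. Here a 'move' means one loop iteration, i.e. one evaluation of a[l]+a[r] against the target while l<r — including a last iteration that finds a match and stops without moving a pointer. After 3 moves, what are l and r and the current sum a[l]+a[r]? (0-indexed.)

[0,17] 2+39=41 >34 → r--
[0,16] 2+37=39 >34 → r--
[0,15] 2+36=38 >34 → r--

l=0, r=14, sum=37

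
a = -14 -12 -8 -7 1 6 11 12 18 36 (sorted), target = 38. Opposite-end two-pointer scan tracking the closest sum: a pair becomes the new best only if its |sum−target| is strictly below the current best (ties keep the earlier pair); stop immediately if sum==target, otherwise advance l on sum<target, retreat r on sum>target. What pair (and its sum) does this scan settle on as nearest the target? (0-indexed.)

l=0 r=9: -14+36=22 d=16 *, l++
l=1 r=9: -12+36=24 d=14 *, l++
l=2 r=9: -8+36=28 d=10 *, l++
l=3 r=9: -7+36=29 d=9 *, l++
l=4 r=9: 1+36=37 d=1 *, l++
l=5 r=9: 6+36=42 d=4, r--
l=5 r=8: 6+18=24 d=14, l++
l=6 r=8: 11+18=29 d=9, l++
l=7 r=8: 12+18=30 d=8, l++

pair (1, 36) with sum 37 (|Δ|=1)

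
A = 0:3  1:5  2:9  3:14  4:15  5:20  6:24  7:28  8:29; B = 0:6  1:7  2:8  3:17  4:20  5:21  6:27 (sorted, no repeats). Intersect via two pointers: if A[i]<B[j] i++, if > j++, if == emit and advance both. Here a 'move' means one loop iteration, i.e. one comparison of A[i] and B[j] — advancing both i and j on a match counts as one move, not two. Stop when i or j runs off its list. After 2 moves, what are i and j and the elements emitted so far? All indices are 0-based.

i=2, j=0, emitted=[]

[i=0,j=0] 3<6 → i++
[i=1,j=0] 5<6 → i++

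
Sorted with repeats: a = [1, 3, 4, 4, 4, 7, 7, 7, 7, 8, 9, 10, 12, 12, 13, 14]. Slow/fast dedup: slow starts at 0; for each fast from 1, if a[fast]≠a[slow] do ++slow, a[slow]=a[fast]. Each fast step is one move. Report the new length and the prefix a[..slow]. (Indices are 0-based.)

length 10; prefix = [1, 3, 4, 7, 8, 9, 10, 12, 13, 14]

slow=0 fast=1: a[fast]=3≠a[slow]=1 write a[1]=3, slow++,fast++
slow=1 fast=2: a[fast]=4≠a[slow]=3 write a[2]=4, slow++,fast++
slow=2 fast=3: a[fast]=4=a[slow] dup, fast++
slow=2 fast=4: a[fast]=4=a[slow] dup, fast++
slow=2 fast=5: a[fast]=7≠a[slow]=4 write a[3]=7, slow++,fast++
slow=3 fast=6: a[fast]=7=a[slow] dup, fast++
slow=3 fast=7: a[fast]=7=a[slow] dup, fast++
slow=3 fast=8: a[fast]=7=a[slow] dup, fast++
slow=3 fast=9: a[fast]=8≠a[slow]=7 write a[4]=8, slow++,fast++
slow=4 fast=10: a[fast]=9≠a[slow]=8 write a[5]=9, slow++,fast++
slow=5 fast=11: a[fast]=10≠a[slow]=9 write a[6]=10, slow++,fast++
slow=6 fast=12: a[fast]=12≠a[slow]=10 write a[7]=12, slow++,fast++
slow=7 fast=13: a[fast]=12=a[slow] dup, fast++
slow=7 fast=14: a[fast]=13≠a[slow]=12 write a[8]=13, slow++,fast++
slow=8 fast=15: a[fast]=14≠a[slow]=13 write a[9]=14, slow++,fast++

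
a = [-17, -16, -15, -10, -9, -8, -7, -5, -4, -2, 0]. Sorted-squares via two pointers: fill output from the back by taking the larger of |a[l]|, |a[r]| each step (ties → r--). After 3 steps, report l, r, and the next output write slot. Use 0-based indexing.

l=3, r=10, next write slot=7

l=0 r=10: |-17|>|0| out[10]=289, l++
l=1 r=10: |-16|>|0| out[9]=256, l++
l=2 r=10: |-15|>|0| out[8]=225, l++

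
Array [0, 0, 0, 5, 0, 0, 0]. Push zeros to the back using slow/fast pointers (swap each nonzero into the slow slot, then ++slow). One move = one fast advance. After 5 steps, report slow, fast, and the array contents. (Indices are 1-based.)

slow=2, fast=6, a=[5, 0, 0, 0, 0, 0, 0]

(s=1,f=1) a[fast]=0 → fast++
(s=1,f=2) a[fast]=0 → fast++
(s=1,f=3) a[fast]=0 → fast++
(s=1,f=4) a[fast]=5≠0 swap→a[1]=5 → slow++,fast++
(s=2,f=5) a[fast]=0 → fast++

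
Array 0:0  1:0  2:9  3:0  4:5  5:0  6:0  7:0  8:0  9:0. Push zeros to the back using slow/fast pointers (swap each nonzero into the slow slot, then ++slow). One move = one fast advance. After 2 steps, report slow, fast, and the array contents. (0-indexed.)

slow=0 fast=0: a[fast]=0, fast++
slow=0 fast=1: a[fast]=0, fast++

slow=0, fast=2, a=[0, 0, 9, 0, 5, 0, 0, 0, 0, 0]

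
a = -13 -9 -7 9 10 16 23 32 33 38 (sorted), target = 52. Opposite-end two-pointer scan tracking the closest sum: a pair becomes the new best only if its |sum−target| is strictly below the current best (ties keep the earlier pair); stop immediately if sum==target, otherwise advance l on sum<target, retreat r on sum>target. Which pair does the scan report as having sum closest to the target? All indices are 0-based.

l=0 r=9: -13+38=25 d=27 *, l++
l=1 r=9: -9+38=29 d=23 *, l++
l=2 r=9: -7+38=31 d=21 *, l++
l=3 r=9: 9+38=47 d=5 *, l++
l=4 r=9: 10+38=48 d=4 *, l++
l=5 r=9: 16+38=54 d=2 *, r--
l=5 r=8: 16+33=49 d=3, l++
l=6 r=8: 23+33=56 d=4, r--
l=6 r=7: 23+32=55 d=3, r--

pair (16, 38) with sum 54 (|Δ|=2)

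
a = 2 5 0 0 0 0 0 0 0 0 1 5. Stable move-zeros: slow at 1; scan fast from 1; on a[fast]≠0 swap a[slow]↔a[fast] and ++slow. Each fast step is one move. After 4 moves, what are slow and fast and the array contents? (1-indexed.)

slow=3, fast=5, a=[2, 5, 0, 0, 0, 0, 0, 0, 0, 0, 1, 5]

(s=1,f=1) a[fast]=2≠0 swap→a[1]=2 → slow++,fast++
(s=2,f=2) a[fast]=5≠0 swap→a[2]=5 → slow++,fast++
(s=3,f=3) a[fast]=0 → fast++
(s=3,f=4) a[fast]=0 → fast++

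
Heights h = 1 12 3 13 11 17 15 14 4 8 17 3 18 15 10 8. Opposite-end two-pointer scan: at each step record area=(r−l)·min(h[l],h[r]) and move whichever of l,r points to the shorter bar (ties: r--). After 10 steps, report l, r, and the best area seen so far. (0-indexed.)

l=7, r=12, best area=144

[0,15] min(1,8)*15=15 best=15 * → l++
[1,15] min(12,8)*14=112 best=112 * → r--
[1,14] min(12,10)*13=130 best=130 * → r--
[1,13] min(12,15)*12=144 best=144 * → l++
[2,13] min(3,15)*11=33 best=144 → l++
[3,13] min(13,15)*10=130 best=144 → l++
[4,13] min(11,15)*9=99 best=144 → l++
[5,13] min(17,15)*8=120 best=144 → r--
[5,12] min(17,18)*7=119 best=144 → l++
[6,12] min(15,18)*6=90 best=144 → l++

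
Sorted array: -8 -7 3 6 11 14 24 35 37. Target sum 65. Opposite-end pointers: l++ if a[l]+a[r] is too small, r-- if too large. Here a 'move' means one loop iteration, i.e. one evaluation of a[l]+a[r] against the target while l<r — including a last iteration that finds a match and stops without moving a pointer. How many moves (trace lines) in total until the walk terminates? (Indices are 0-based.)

8 moves

l=0 r=8: -8+37=29 <65, l++
l=1 r=8: -7+37=30 <65, l++
l=2 r=8: 3+37=40 <65, l++
l=3 r=8: 6+37=43 <65, l++
l=4 r=8: 11+37=48 <65, l++
l=5 r=8: 14+37=51 <65, l++
l=6 r=8: 24+37=61 <65, l++
l=7 r=8: 35+37=72 >65, r--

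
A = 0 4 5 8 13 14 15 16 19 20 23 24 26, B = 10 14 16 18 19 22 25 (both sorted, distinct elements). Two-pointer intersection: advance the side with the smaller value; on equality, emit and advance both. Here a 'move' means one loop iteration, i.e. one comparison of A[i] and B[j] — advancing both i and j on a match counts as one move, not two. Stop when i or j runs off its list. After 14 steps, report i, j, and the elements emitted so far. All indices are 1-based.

i=12, j=7, emitted=[14, 16, 19]

[i=1,j=1] 0<10 → i++
[i=2,j=1] 4<10 → i++
[i=3,j=1] 5<10 → i++
[i=4,j=1] 8<10 → i++
[i=5,j=1] 13>10 → j++
[i=5,j=2] 13<14 → i++
[i=6,j=2] 14==14 emit → i++,j++
[i=7,j=3] 15<16 → i++
[i=8,j=3] 16==16 emit → i++,j++
[i=9,j=4] 19>18 → j++
[i=9,j=5] 19==19 emit → i++,j++
[i=10,j=6] 20<22 → i++
[i=11,j=6] 23>22 → j++
[i=11,j=7] 23<25 → i++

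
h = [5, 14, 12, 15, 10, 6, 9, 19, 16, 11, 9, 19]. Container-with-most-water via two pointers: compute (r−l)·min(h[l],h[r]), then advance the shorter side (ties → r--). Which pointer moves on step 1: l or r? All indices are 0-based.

l=0 r=11: min(5,19)*11=55 best=55 *, l++

l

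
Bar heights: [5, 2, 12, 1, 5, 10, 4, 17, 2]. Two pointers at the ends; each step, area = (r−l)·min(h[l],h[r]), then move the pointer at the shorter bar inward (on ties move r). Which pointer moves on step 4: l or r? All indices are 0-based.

l=0 r=8: min(5,2)*8=16 best=16 *, r--
l=0 r=7: min(5,17)*7=35 best=35 *, l++
l=1 r=7: min(2,17)*6=12 best=35, l++
l=2 r=7: min(12,17)*5=60 best=60 *, l++

l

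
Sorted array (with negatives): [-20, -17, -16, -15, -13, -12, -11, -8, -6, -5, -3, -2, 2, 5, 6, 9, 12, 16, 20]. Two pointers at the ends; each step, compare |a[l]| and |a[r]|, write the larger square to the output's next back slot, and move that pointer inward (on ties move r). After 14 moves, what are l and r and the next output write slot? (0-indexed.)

l=0 r=18: |-20|<=|20| out[18]=400, r--
l=0 r=17: |-20|>|16| out[17]=400, l++
l=1 r=17: |-17|>|16| out[16]=289, l++
l=2 r=17: |-16|<=|16| out[15]=256, r--
l=2 r=16: |-16|>|12| out[14]=256, l++
l=3 r=16: |-15|>|12| out[13]=225, l++
l=4 r=16: |-13|>|12| out[12]=169, l++
l=5 r=16: |-12|<=|12| out[11]=144, r--
l=5 r=15: |-12|>|9| out[10]=144, l++
l=6 r=15: |-11|>|9| out[9]=121, l++
l=7 r=15: |-8|<=|9| out[8]=81, r--
l=7 r=14: |-8|>|6| out[7]=64, l++
l=8 r=14: |-6|<=|6| out[6]=36, r--
l=8 r=13: |-6|>|5| out[5]=36, l++

l=9, r=13, next write slot=4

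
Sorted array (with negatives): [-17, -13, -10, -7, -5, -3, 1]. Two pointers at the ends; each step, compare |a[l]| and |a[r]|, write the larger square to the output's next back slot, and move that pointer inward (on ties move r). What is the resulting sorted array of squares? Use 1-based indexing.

l=1 r=7: |-17|>|1| out[7]=289, l++
l=2 r=7: |-13|>|1| out[6]=169, l++
l=3 r=7: |-10|>|1| out[5]=100, l++
l=4 r=7: |-7|>|1| out[4]=49, l++
l=5 r=7: |-5|>|1| out[3]=25, l++
l=6 r=7: |-3|>|1| out[2]=9, l++
l=7 r=7: |1|<=|1| out[1]=1, r--

[1, 9, 25, 49, 100, 169, 289]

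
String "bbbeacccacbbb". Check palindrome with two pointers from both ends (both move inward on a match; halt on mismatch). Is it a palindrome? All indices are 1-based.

not a palindrome (mismatch at 4,10)

l=1 r=13: 'b'=='b', l++,r--
l=2 r=12: 'b'=='b', l++,r--
l=3 r=11: 'b'=='b', l++,r--
l=4 r=10: 'e'!='c', stop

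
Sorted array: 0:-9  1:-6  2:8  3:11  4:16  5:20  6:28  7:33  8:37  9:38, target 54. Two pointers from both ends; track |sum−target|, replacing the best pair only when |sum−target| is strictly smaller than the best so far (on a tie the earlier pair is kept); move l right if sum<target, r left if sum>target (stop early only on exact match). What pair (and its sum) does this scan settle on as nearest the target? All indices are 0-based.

pair (16, 38) with sum 54 (|Δ|=0)

l=0 r=9: -9+38=29 d=25 *, l++
l=1 r=9: -6+38=32 d=22 *, l++
l=2 r=9: 8+38=46 d=8 *, l++
l=3 r=9: 11+38=49 d=5 *, l++
l=4 r=9: 16+38=54 d=0 *, stop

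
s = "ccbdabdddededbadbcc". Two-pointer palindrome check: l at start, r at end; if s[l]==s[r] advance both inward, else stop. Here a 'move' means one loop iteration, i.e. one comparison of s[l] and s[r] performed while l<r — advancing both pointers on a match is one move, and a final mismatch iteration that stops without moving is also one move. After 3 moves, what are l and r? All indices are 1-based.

l=4, r=16

[1,19] 'c'=='c' → l++,r--
[2,18] 'c'=='c' → l++,r--
[3,17] 'b'=='b' → l++,r--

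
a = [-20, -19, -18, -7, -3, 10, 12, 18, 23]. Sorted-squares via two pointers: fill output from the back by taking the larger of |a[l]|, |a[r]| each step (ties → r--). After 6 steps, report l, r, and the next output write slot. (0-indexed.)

l=3, r=5, next write slot=2

l=0 r=8: |-20|<=|23| out[8]=529, r--
l=0 r=7: |-20|>|18| out[7]=400, l++
l=1 r=7: |-19|>|18| out[6]=361, l++
l=2 r=7: |-18|<=|18| out[5]=324, r--
l=2 r=6: |-18|>|12| out[4]=324, l++
l=3 r=6: |-7|<=|12| out[3]=144, r--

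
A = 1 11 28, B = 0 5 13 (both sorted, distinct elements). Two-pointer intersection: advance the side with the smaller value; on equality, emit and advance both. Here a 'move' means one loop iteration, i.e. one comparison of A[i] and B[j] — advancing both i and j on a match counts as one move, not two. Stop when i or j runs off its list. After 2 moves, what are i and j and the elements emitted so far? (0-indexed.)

i=1, j=1, emitted=[]

[i=0,j=0] 1>0 → j++
[i=0,j=1] 1<5 → i++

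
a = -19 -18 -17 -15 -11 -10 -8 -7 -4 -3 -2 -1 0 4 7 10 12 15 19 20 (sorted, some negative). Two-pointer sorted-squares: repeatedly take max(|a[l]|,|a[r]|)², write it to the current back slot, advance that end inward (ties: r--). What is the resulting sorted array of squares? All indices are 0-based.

[0,19] |-19|<=|20| out[19]=400 → r--
[0,18] |-19|<=|19| out[18]=361 → r--
[0,17] |-19|>|15| out[17]=361 → l++
[1,17] |-18|>|15| out[16]=324 → l++
[2,17] |-17|>|15| out[15]=289 → l++
[3,17] |-15|<=|15| out[14]=225 → r--
[3,16] |-15|>|12| out[13]=225 → l++
[4,16] |-11|<=|12| out[12]=144 → r--
[4,15] |-11|>|10| out[11]=121 → l++
[5,15] |-10|<=|10| out[10]=100 → r--
[5,14] |-10|>|7| out[9]=100 → l++
[6,14] |-8|>|7| out[8]=64 → l++
[7,14] |-7|<=|7| out[7]=49 → r--
[7,13] |-7|>|4| out[6]=49 → l++
[8,13] |-4|<=|4| out[5]=16 → r--
[8,12] |-4|>|0| out[4]=16 → l++
[9,12] |-3|>|0| out[3]=9 → l++
[10,12] |-2|>|0| out[2]=4 → l++
[11,12] |-1|>|0| out[1]=1 → l++
[12,12] |0|<=|0| out[0]=0 → r--

[0, 1, 4, 9, 16, 16, 49, 49, 64, 100, 100, 121, 144, 225, 225, 289, 324, 361, 361, 400]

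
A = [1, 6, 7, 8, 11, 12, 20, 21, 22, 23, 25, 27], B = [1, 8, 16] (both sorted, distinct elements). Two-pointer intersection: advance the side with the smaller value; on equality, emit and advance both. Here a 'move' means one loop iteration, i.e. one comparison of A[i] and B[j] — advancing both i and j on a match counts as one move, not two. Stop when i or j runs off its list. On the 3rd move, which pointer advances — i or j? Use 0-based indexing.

i

[i=0,j=0] 1==1 emit → i++,j++
[i=1,j=1] 6<8 → i++
[i=2,j=1] 7<8 → i++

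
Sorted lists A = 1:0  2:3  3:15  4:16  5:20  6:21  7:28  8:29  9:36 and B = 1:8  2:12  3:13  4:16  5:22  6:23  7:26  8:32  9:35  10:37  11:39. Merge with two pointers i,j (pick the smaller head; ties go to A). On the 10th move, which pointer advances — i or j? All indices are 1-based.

i

i=1 j=1: A[i]=0<=B[j]=8 take 0, i++
i=2 j=1: A[i]=3<=B[j]=8 take 3, i++
i=3 j=1: A[i]=15>B[j]=8 take 8, j++
i=3 j=2: A[i]=15>B[j]=12 take 12, j++
i=3 j=3: A[i]=15>B[j]=13 take 13, j++
i=3 j=4: A[i]=15<=B[j]=16 take 15, i++
i=4 j=4: A[i]=16<=B[j]=16 take 16, i++
i=5 j=4: A[i]=20>B[j]=16 take 16, j++
i=5 j=5: A[i]=20<=B[j]=22 take 20, i++
i=6 j=5: A[i]=21<=B[j]=22 take 21, i++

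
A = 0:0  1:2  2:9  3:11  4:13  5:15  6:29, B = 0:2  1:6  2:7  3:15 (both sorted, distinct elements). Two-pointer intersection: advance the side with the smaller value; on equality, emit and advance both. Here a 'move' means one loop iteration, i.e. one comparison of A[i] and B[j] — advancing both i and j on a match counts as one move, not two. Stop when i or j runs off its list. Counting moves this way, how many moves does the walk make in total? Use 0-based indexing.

8 moves

[i=0,j=0] 0<2 → i++
[i=1,j=0] 2==2 emit → i++,j++
[i=2,j=1] 9>6 → j++
[i=2,j=2] 9>7 → j++
[i=2,j=3] 9<15 → i++
[i=3,j=3] 11<15 → i++
[i=4,j=3] 13<15 → i++
[i=5,j=3] 15==15 emit → i++,j++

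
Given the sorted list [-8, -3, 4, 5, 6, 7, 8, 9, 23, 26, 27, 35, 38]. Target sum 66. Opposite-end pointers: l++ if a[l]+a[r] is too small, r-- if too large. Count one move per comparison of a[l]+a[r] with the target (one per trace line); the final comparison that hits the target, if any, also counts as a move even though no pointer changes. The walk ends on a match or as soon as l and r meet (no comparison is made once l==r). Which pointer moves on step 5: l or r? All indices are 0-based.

[0,12] -8+38=30 <66 → l++
[1,12] -3+38=35 <66 → l++
[2,12] 4+38=42 <66 → l++
[3,12] 5+38=43 <66 → l++
[4,12] 6+38=44 <66 → l++

l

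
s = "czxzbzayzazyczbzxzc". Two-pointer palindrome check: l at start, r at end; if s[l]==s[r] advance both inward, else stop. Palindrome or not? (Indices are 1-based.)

not a palindrome (mismatch at 7,13)

[1,19] 'c'=='c' → l++,r--
[2,18] 'z'=='z' → l++,r--
[3,17] 'x'=='x' → l++,r--
[4,16] 'z'=='z' → l++,r--
[5,15] 'b'=='b' → l++,r--
[6,14] 'z'=='z' → l++,r--
[7,13] 'a'!='c' → stop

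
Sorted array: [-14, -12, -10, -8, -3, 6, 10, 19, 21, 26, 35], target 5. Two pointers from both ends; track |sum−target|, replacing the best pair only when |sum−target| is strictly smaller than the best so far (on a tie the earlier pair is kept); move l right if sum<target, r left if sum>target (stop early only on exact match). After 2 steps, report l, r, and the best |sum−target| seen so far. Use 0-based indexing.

l=0, r=8, best |Δ|=7

l=0 r=10: -14+35=21 d=16 *, r--
l=0 r=9: -14+26=12 d=7 *, r--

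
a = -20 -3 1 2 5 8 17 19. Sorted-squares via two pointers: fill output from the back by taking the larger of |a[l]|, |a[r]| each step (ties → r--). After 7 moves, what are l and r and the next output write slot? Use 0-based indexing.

l=0 r=7: |-20|>|19| out[7]=400, l++
l=1 r=7: |-3|<=|19| out[6]=361, r--
l=1 r=6: |-3|<=|17| out[5]=289, r--
l=1 r=5: |-3|<=|8| out[4]=64, r--
l=1 r=4: |-3|<=|5| out[3]=25, r--
l=1 r=3: |-3|>|2| out[2]=9, l++
l=2 r=3: |1|<=|2| out[1]=4, r--

l=2, r=2, next write slot=0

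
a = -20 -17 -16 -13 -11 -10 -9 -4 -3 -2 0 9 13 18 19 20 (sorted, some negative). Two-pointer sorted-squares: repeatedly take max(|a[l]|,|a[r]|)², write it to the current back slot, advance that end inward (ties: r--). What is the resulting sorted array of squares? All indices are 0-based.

[0,15] |-20|<=|20| out[15]=400 → r--
[0,14] |-20|>|19| out[14]=400 → l++
[1,14] |-17|<=|19| out[13]=361 → r--
[1,13] |-17|<=|18| out[12]=324 → r--
[1,12] |-17|>|13| out[11]=289 → l++
[2,12] |-16|>|13| out[10]=256 → l++
[3,12] |-13|<=|13| out[9]=169 → r--
[3,11] |-13|>|9| out[8]=169 → l++
[4,11] |-11|>|9| out[7]=121 → l++
[5,11] |-10|>|9| out[6]=100 → l++
[6,11] |-9|<=|9| out[5]=81 → r--
[6,10] |-9|>|0| out[4]=81 → l++
[7,10] |-4|>|0| out[3]=16 → l++
[8,10] |-3|>|0| out[2]=9 → l++
[9,10] |-2|>|0| out[1]=4 → l++
[10,10] |0|<=|0| out[0]=0 → r--

[0, 4, 9, 16, 81, 81, 100, 121, 169, 169, 256, 289, 324, 361, 400, 400]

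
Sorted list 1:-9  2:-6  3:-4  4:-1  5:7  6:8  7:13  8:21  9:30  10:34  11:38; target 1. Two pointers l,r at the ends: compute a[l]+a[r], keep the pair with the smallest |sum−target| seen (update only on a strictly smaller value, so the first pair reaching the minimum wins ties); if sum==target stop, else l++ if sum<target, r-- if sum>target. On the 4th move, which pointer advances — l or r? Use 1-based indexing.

[1,11] -9+38=29 d=28 * → r--
[1,10] -9+34=25 d=24 * → r--
[1,9] -9+30=21 d=20 * → r--
[1,8] -9+21=12 d=11 * → r--

r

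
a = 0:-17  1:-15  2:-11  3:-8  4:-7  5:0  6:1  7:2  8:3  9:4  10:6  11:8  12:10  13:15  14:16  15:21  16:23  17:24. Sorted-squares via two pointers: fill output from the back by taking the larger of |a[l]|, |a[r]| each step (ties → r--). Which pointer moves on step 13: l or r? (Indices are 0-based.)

l=0 r=17: |-17|<=|24| out[17]=576, r--
l=0 r=16: |-17|<=|23| out[16]=529, r--
l=0 r=15: |-17|<=|21| out[15]=441, r--
l=0 r=14: |-17|>|16| out[14]=289, l++
l=1 r=14: |-15|<=|16| out[13]=256, r--
l=1 r=13: |-15|<=|15| out[12]=225, r--
l=1 r=12: |-15|>|10| out[11]=225, l++
l=2 r=12: |-11|>|10| out[10]=121, l++
l=3 r=12: |-8|<=|10| out[9]=100, r--
l=3 r=11: |-8|<=|8| out[8]=64, r--
l=3 r=10: |-8|>|6| out[7]=64, l++
l=4 r=10: |-7|>|6| out[6]=49, l++
l=5 r=10: |0|<=|6| out[5]=36, r--

r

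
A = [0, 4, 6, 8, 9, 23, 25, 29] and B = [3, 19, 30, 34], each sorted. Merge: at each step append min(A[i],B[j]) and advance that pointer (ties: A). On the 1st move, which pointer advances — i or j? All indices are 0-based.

[i=0,j=0] A[i]=0<=B[j]=3 take 0 → i++

i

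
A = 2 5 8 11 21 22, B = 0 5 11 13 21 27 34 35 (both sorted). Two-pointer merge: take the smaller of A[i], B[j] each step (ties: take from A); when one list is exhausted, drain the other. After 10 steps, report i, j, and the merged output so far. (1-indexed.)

i=1 j=1: A[i]=2>B[j]=0 take 0, j++
i=1 j=2: A[i]=2<=B[j]=5 take 2, i++
i=2 j=2: A[i]=5<=B[j]=5 take 5, i++
i=3 j=2: A[i]=8>B[j]=5 take 5, j++
i=3 j=3: A[i]=8<=B[j]=11 take 8, i++
i=4 j=3: A[i]=11<=B[j]=11 take 11, i++
i=5 j=3: A[i]=21>B[j]=11 take 11, j++
i=5 j=4: A[i]=21>B[j]=13 take 13, j++
i=5 j=5: A[i]=21<=B[j]=21 take 21, i++
i=6 j=5: A[i]=22>B[j]=21 take 21, j++

i=6, j=6, merged so far=[0, 2, 5, 5, 8, 11, 11, 13, 21, 21]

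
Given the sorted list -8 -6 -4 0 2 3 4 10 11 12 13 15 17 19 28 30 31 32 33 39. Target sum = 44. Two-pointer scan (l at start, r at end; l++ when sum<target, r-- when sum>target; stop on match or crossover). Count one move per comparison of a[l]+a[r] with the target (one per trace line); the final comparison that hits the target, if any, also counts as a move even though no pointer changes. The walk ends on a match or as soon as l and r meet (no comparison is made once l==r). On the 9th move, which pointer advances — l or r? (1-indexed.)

l

l=1 r=20: -8+39=31 <44, l++
l=2 r=20: -6+39=33 <44, l++
l=3 r=20: -4+39=35 <44, l++
l=4 r=20: 0+39=39 <44, l++
l=5 r=20: 2+39=41 <44, l++
l=6 r=20: 3+39=42 <44, l++
l=7 r=20: 4+39=43 <44, l++
l=8 r=20: 10+39=49 >44, r--
l=8 r=19: 10+33=43 <44, l++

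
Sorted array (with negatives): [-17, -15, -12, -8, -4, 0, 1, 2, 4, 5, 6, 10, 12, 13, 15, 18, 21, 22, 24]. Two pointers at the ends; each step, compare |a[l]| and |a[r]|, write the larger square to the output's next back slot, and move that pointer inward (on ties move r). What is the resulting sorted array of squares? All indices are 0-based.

[0,18] |-17|<=|24| out[18]=576 → r--
[0,17] |-17|<=|22| out[17]=484 → r--
[0,16] |-17|<=|21| out[16]=441 → r--
[0,15] |-17|<=|18| out[15]=324 → r--
[0,14] |-17|>|15| out[14]=289 → l++
[1,14] |-15|<=|15| out[13]=225 → r--
[1,13] |-15|>|13| out[12]=225 → l++
[2,13] |-12|<=|13| out[11]=169 → r--
[2,12] |-12|<=|12| out[10]=144 → r--
[2,11] |-12|>|10| out[9]=144 → l++
[3,11] |-8|<=|10| out[8]=100 → r--
[3,10] |-8|>|6| out[7]=64 → l++
[4,10] |-4|<=|6| out[6]=36 → r--
[4,9] |-4|<=|5| out[5]=25 → r--
[4,8] |-4|<=|4| out[4]=16 → r--
[4,7] |-4|>|2| out[3]=16 → l++
[5,7] |0|<=|2| out[2]=4 → r--
[5,6] |0|<=|1| out[1]=1 → r--
[5,5] |0|<=|0| out[0]=0 → r--

[0, 1, 4, 16, 16, 25, 36, 64, 100, 144, 144, 169, 225, 225, 289, 324, 441, 484, 576]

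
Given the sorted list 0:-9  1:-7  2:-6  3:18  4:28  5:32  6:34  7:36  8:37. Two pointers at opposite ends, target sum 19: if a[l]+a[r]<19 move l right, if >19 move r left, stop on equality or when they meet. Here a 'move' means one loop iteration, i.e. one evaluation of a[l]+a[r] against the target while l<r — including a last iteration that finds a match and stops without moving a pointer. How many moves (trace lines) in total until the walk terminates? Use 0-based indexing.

l=0 r=8: -9+37=28 >19, r--
l=0 r=7: -9+36=27 >19, r--
l=0 r=6: -9+34=25 >19, r--
l=0 r=5: -9+32=23 >19, r--
l=0 r=4: -9+28=19, found

5 moves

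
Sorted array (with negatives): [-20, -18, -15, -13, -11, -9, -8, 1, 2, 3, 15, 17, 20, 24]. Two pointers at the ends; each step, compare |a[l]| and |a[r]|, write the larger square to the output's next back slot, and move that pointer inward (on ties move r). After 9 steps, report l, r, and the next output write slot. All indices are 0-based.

l=5, r=9, next write slot=4

l=0 r=13: |-20|<=|24| out[13]=576, r--
l=0 r=12: |-20|<=|20| out[12]=400, r--
l=0 r=11: |-20|>|17| out[11]=400, l++
l=1 r=11: |-18|>|17| out[10]=324, l++
l=2 r=11: |-15|<=|17| out[9]=289, r--
l=2 r=10: |-15|<=|15| out[8]=225, r--
l=2 r=9: |-15|>|3| out[7]=225, l++
l=3 r=9: |-13|>|3| out[6]=169, l++
l=4 r=9: |-11|>|3| out[5]=121, l++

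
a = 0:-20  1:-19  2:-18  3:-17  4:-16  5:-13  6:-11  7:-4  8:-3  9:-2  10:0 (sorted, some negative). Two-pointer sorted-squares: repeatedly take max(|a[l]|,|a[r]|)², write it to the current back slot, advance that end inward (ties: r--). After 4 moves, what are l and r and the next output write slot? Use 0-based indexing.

l=4, r=10, next write slot=6

l=0 r=10: |-20|>|0| out[10]=400, l++
l=1 r=10: |-19|>|0| out[9]=361, l++
l=2 r=10: |-18|>|0| out[8]=324, l++
l=3 r=10: |-17|>|0| out[7]=289, l++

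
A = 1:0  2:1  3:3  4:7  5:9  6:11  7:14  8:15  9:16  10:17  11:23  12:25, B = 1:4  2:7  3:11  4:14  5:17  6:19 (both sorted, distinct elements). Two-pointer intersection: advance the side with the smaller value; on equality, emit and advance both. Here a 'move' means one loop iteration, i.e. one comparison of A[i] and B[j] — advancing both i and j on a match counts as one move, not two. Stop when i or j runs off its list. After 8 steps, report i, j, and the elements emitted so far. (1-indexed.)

i=8, j=5, emitted=[7, 11, 14]

i=1 j=1: 0<4, i++
i=2 j=1: 1<4, i++
i=3 j=1: 3<4, i++
i=4 j=1: 7>4, j++
i=4 j=2: 7==7 emit, i++,j++
i=5 j=3: 9<11, i++
i=6 j=3: 11==11 emit, i++,j++
i=7 j=4: 14==14 emit, i++,j++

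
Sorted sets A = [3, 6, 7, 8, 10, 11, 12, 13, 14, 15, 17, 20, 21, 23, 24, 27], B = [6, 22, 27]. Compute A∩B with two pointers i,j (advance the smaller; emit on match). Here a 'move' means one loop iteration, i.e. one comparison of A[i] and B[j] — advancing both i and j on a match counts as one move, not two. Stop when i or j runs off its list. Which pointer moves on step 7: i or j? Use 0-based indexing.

i=0 j=0: 3<6, i++
i=1 j=0: 6==6 emit, i++,j++
i=2 j=1: 7<22, i++
i=3 j=1: 8<22, i++
i=4 j=1: 10<22, i++
i=5 j=1: 11<22, i++
i=6 j=1: 12<22, i++

i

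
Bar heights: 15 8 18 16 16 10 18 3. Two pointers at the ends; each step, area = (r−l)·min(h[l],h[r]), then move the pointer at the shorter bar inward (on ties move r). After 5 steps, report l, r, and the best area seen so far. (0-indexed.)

l=2, r=4, best area=90

l=0 r=7: min(15,3)*7=21 best=21 *, r--
l=0 r=6: min(15,18)*6=90 best=90 *, l++
l=1 r=6: min(8,18)*5=40 best=90, l++
l=2 r=6: min(18,18)*4=72 best=90, r--
l=2 r=5: min(18,10)*3=30 best=90, r--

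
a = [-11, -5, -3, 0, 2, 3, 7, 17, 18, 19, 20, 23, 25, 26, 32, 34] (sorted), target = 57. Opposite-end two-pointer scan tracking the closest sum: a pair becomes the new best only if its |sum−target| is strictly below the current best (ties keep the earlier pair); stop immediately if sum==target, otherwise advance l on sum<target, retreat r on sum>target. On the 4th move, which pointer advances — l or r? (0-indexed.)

l

l=0 r=15: -11+34=23 d=34 *, l++
l=1 r=15: -5+34=29 d=28 *, l++
l=2 r=15: -3+34=31 d=26 *, l++
l=3 r=15: 0+34=34 d=23 *, l++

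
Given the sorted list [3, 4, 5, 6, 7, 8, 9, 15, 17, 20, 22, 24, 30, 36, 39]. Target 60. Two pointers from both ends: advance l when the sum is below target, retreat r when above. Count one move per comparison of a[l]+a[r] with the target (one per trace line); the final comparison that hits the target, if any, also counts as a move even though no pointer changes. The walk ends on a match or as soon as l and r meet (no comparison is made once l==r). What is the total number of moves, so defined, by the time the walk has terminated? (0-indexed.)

13 moves

l=0 r=14: 3+39=42 <60, l++
l=1 r=14: 4+39=43 <60, l++
l=2 r=14: 5+39=44 <60, l++
l=3 r=14: 6+39=45 <60, l++
l=4 r=14: 7+39=46 <60, l++
l=5 r=14: 8+39=47 <60, l++
l=6 r=14: 9+39=48 <60, l++
l=7 r=14: 15+39=54 <60, l++
l=8 r=14: 17+39=56 <60, l++
l=9 r=14: 20+39=59 <60, l++
l=10 r=14: 22+39=61 >60, r--
l=10 r=13: 22+36=58 <60, l++
l=11 r=13: 24+36=60, found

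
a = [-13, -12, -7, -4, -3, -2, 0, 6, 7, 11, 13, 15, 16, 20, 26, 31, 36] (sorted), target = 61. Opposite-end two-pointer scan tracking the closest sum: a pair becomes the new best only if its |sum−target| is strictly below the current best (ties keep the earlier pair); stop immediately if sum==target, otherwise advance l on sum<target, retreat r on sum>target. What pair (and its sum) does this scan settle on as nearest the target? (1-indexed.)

l=1 r=17: -13+36=23 d=38 *, l++
l=2 r=17: -12+36=24 d=37 *, l++
l=3 r=17: -7+36=29 d=32 *, l++
l=4 r=17: -4+36=32 d=29 *, l++
l=5 r=17: -3+36=33 d=28 *, l++
l=6 r=17: -2+36=34 d=27 *, l++
l=7 r=17: 0+36=36 d=25 *, l++
l=8 r=17: 6+36=42 d=19 *, l++
l=9 r=17: 7+36=43 d=18 *, l++
l=10 r=17: 11+36=47 d=14 *, l++
l=11 r=17: 13+36=49 d=12 *, l++
l=12 r=17: 15+36=51 d=10 *, l++
l=13 r=17: 16+36=52 d=9 *, l++
l=14 r=17: 20+36=56 d=5 *, l++
l=15 r=17: 26+36=62 d=1 *, r--
l=15 r=16: 26+31=57 d=4, l++

pair (26, 36) with sum 62 (|Δ|=1)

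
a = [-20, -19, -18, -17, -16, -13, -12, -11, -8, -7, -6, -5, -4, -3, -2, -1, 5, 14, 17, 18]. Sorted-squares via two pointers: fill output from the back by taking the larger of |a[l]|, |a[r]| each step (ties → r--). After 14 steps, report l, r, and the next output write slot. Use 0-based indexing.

l=11, r=16, next write slot=5

[0,19] |-20|>|18| out[19]=400 → l++
[1,19] |-19|>|18| out[18]=361 → l++
[2,19] |-18|<=|18| out[17]=324 → r--
[2,18] |-18|>|17| out[16]=324 → l++
[3,18] |-17|<=|17| out[15]=289 → r--
[3,17] |-17|>|14| out[14]=289 → l++
[4,17] |-16|>|14| out[13]=256 → l++
[5,17] |-13|<=|14| out[12]=196 → r--
[5,16] |-13|>|5| out[11]=169 → l++
[6,16] |-12|>|5| out[10]=144 → l++
[7,16] |-11|>|5| out[9]=121 → l++
[8,16] |-8|>|5| out[8]=64 → l++
[9,16] |-7|>|5| out[7]=49 → l++
[10,16] |-6|>|5| out[6]=36 → l++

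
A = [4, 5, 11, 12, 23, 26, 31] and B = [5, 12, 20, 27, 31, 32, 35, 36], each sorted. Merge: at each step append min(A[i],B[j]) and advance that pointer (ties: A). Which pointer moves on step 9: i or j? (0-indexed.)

i

[i=0,j=0] A[i]=4<=B[j]=5 take 4 → i++
[i=1,j=0] A[i]=5<=B[j]=5 take 5 → i++
[i=2,j=0] A[i]=11>B[j]=5 take 5 → j++
[i=2,j=1] A[i]=11<=B[j]=12 take 11 → i++
[i=3,j=1] A[i]=12<=B[j]=12 take 12 → i++
[i=4,j=1] A[i]=23>B[j]=12 take 12 → j++
[i=4,j=2] A[i]=23>B[j]=20 take 20 → j++
[i=4,j=3] A[i]=23<=B[j]=27 take 23 → i++
[i=5,j=3] A[i]=26<=B[j]=27 take 26 → i++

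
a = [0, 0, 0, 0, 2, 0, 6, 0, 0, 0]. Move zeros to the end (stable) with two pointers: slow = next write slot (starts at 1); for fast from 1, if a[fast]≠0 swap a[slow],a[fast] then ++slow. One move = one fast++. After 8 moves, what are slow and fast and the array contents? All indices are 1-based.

slow=3, fast=9, a=[2, 6, 0, 0, 0, 0, 0, 0, 0, 0]

(s=1,f=1) a[fast]=0 → fast++
(s=1,f=2) a[fast]=0 → fast++
(s=1,f=3) a[fast]=0 → fast++
(s=1,f=4) a[fast]=0 → fast++
(s=1,f=5) a[fast]=2≠0 swap→a[1]=2 → slow++,fast++
(s=2,f=6) a[fast]=0 → fast++
(s=2,f=7) a[fast]=6≠0 swap→a[2]=6 → slow++,fast++
(s=3,f=8) a[fast]=0 → fast++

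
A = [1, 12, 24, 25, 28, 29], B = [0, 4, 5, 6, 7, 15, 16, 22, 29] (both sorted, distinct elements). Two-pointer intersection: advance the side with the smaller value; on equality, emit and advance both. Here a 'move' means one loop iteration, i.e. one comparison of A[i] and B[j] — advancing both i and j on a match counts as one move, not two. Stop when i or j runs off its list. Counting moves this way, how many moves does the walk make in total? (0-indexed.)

[i=0,j=0] 1>0 → j++
[i=0,j=1] 1<4 → i++
[i=1,j=1] 12>4 → j++
[i=1,j=2] 12>5 → j++
[i=1,j=3] 12>6 → j++
[i=1,j=4] 12>7 → j++
[i=1,j=5] 12<15 → i++
[i=2,j=5] 24>15 → j++
[i=2,j=6] 24>16 → j++
[i=2,j=7] 24>22 → j++
[i=2,j=8] 24<29 → i++
[i=3,j=8] 25<29 → i++
[i=4,j=8] 28<29 → i++
[i=5,j=8] 29==29 emit → i++,j++

14 moves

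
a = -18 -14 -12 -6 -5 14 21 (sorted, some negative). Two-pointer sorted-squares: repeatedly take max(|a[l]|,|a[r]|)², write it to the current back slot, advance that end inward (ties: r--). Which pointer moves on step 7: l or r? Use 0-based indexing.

[0,6] |-18|<=|21| out[6]=441 → r--
[0,5] |-18|>|14| out[5]=324 → l++
[1,5] |-14|<=|14| out[4]=196 → r--
[1,4] |-14|>|-5| out[3]=196 → l++
[2,4] |-12|>|-5| out[2]=144 → l++
[3,4] |-6|>|-5| out[1]=36 → l++
[4,4] |-5|<=|-5| out[0]=25 → r--

r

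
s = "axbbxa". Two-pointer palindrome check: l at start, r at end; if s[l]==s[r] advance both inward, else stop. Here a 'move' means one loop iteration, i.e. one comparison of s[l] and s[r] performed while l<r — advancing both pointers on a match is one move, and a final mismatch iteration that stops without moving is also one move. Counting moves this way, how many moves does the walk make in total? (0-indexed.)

l=0 r=5: 'a'=='a', l++,r--
l=1 r=4: 'x'=='x', l++,r--
l=2 r=3: 'b'=='b', l++,r--

3 moves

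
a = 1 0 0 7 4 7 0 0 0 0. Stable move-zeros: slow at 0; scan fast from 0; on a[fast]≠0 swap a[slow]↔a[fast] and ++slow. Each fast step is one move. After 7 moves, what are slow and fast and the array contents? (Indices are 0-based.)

slow=4, fast=7, a=[1, 7, 4, 7, 0, 0, 0, 0, 0, 0]

(s=0,f=0) a[fast]=1≠0 swap→a[0]=1 → slow++,fast++
(s=1,f=1) a[fast]=0 → fast++
(s=1,f=2) a[fast]=0 → fast++
(s=1,f=3) a[fast]=7≠0 swap→a[1]=7 → slow++,fast++
(s=2,f=4) a[fast]=4≠0 swap→a[2]=4 → slow++,fast++
(s=3,f=5) a[fast]=7≠0 swap→a[3]=7 → slow++,fast++
(s=4,f=6) a[fast]=0 → fast++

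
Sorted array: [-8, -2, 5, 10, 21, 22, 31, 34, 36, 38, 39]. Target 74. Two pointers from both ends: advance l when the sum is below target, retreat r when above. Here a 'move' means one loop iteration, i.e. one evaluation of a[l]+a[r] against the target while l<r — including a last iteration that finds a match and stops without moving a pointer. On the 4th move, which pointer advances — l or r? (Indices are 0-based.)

l=0 r=10: -8+39=31 <74, l++
l=1 r=10: -2+39=37 <74, l++
l=2 r=10: 5+39=44 <74, l++
l=3 r=10: 10+39=49 <74, l++

l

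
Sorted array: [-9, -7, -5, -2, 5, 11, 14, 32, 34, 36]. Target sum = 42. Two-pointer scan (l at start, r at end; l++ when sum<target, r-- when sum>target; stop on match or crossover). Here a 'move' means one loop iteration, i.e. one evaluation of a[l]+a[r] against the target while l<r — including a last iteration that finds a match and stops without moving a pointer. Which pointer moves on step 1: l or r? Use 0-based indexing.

l

l=0 r=9: -9+36=27 <42, l++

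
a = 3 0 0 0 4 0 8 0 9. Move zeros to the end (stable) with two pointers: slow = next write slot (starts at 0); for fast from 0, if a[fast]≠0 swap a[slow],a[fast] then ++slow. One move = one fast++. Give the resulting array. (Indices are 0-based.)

(s=0,f=0) a[fast]=3≠0 swap→a[0]=3 → slow++,fast++
(s=1,f=1) a[fast]=0 → fast++
(s=1,f=2) a[fast]=0 → fast++
(s=1,f=3) a[fast]=0 → fast++
(s=1,f=4) a[fast]=4≠0 swap→a[1]=4 → slow++,fast++
(s=2,f=5) a[fast]=0 → fast++
(s=2,f=6) a[fast]=8≠0 swap→a[2]=8 → slow++,fast++
(s=3,f=7) a[fast]=0 → fast++
(s=3,f=8) a[fast]=9≠0 swap→a[3]=9 → slow++,fast++

[3, 4, 8, 9, 0, 0, 0, 0, 0]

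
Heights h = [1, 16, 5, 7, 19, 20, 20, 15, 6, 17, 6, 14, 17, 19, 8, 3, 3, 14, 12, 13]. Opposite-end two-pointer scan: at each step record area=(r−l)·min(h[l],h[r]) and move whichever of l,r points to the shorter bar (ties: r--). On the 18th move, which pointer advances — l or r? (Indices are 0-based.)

l=0 r=19: min(1,13)*19=19 best=19 *, l++
l=1 r=19: min(16,13)*18=234 best=234 *, r--
l=1 r=18: min(16,12)*17=204 best=234, r--
l=1 r=17: min(16,14)*16=224 best=234, r--
l=1 r=16: min(16,3)*15=45 best=234, r--
l=1 r=15: min(16,3)*14=42 best=234, r--
l=1 r=14: min(16,8)*13=104 best=234, r--
l=1 r=13: min(16,19)*12=192 best=234, l++
l=2 r=13: min(5,19)*11=55 best=234, l++
l=3 r=13: min(7,19)*10=70 best=234, l++
l=4 r=13: min(19,19)*9=171 best=234, r--
l=4 r=12: min(19,17)*8=136 best=234, r--
l=4 r=11: min(19,14)*7=98 best=234, r--
l=4 r=10: min(19,6)*6=36 best=234, r--
l=4 r=9: min(19,17)*5=85 best=234, r--
l=4 r=8: min(19,6)*4=24 best=234, r--
l=4 r=7: min(19,15)*3=45 best=234, r--
l=4 r=6: min(19,20)*2=38 best=234, l++

l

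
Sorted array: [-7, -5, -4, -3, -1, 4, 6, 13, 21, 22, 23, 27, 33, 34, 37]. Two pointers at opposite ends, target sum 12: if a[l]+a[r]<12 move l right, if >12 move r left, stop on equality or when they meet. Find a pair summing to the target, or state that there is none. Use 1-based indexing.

(-1, 13)

[1,15] -7+37=30 >12 → r--
[1,14] -7+34=27 >12 → r--
[1,13] -7+33=26 >12 → r--
[1,12] -7+27=20 >12 → r--
[1,11] -7+23=16 >12 → r--
[1,10] -7+22=15 >12 → r--
[1,9] -7+21=14 >12 → r--
[1,8] -7+13=6 <12 → l++
[2,8] -5+13=8 <12 → l++
[3,8] -4+13=9 <12 → l++
[4,8] -3+13=10 <12 → l++
[5,8] -1+13=12 → found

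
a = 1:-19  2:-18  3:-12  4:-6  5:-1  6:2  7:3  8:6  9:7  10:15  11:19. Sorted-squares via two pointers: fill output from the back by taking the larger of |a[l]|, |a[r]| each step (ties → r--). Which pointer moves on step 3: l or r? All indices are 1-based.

l

[1,11] |-19|<=|19| out[11]=361 → r--
[1,10] |-19|>|15| out[10]=361 → l++
[2,10] |-18|>|15| out[9]=324 → l++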